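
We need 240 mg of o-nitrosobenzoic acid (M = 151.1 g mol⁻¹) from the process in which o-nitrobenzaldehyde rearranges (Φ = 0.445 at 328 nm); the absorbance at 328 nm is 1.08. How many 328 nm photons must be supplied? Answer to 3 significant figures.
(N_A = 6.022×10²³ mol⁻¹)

Product: 240 mg / 151.1 g mol⁻¹ = 0.001588 mol.
Photons that must be absorbed: 0.001588 / 0.445 = 0.003569 mol.
Fraction absorbed: 1 − 10^(−1.08) = 0.9168.
Incident photons needed: 0.003569 / 0.9168 = 0.003893 mol.
Photon count: 0.003893 × 6.022×10²³ = 2.34×10²¹.

2.34×10²¹ photons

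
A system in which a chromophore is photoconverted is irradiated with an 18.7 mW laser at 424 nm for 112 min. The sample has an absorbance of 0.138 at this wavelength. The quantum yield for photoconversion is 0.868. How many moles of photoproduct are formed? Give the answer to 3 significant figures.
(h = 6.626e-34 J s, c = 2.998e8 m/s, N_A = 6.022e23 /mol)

Photon energy at 424 nm: hc/λ = (6.626e-34)(2.998e8)/(424e-9) = 4.685e-19 J.
Energy delivered: (18.7 mW)(6720 s) = 125.7 J.
Photons incident: 125.7 / 4.685e-19 = 2.683e20, i.e. 2.683e20/6.022e23 = 4.455e-4 mol.
Fraction absorbed: 1 − 10^(−0.138) = 0.2722.
Photons absorbed: 0.2722 × 4.455e-4 = 1.213e-4 mol.
Product: Φ × n_abs = 0.868 × 1.213e-4 = 1.053e-4 mol.

1.05e-4 mol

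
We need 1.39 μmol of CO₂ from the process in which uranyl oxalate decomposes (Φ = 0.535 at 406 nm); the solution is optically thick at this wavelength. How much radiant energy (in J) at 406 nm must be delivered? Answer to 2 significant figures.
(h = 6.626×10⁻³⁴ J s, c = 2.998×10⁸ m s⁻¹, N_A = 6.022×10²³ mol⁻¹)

0.77 J

Product: 1.39 μmol = 1.39×10⁻⁶ mol.
Photons that must be absorbed: 1.39×10⁻⁶ / 0.535 = 2.598×10⁻⁶ mol.
Photon energy: hc/λ = 4.893×10⁻¹⁹ J; per mole, 2.947×10⁵ J mol⁻¹.
Energy required: 2.598×10⁻⁶ × 2.947×10⁵ = 0.77 J.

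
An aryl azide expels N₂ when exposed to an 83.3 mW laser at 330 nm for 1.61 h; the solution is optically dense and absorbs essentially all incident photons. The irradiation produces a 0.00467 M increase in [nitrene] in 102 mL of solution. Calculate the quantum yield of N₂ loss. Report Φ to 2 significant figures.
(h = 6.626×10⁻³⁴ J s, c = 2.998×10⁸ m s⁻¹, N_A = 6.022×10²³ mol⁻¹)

Φ = 0.36

Product: (0.00467 M)(0.102 L) = 4.763×10⁻⁴ mol.
Photon energy at 330 nm: hc/λ = (6.626×10⁻³⁴)(2.998×10⁸)/(330×10⁻⁹) = 6.020×10⁻¹⁹ J.
Energy delivered: (83.3 mW)(5796 s) = 482.8 J.
Photons incident: 482.8 / 6.020×10⁻¹⁹ = 8.020×10²⁰, i.e. 8.020×10²⁰/6.022×10²³ = 0.001332 mol.
Φ = 4.763×10⁻⁴ mol / 0.001332 mol photons = 0.36.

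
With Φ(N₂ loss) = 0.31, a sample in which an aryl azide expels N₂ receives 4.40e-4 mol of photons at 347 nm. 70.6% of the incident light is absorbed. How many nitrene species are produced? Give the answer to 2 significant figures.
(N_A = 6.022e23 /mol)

5.8e19 species

Photons absorbed: 0.706 × 4.40e-4 = 3.106e-4 mol.
Product: Φ × n_abs = 0.31 × 3.106e-4 = 9.629e-5 mol.
As a count: 9.629e-5 × 6.022e23 = 5.8e19.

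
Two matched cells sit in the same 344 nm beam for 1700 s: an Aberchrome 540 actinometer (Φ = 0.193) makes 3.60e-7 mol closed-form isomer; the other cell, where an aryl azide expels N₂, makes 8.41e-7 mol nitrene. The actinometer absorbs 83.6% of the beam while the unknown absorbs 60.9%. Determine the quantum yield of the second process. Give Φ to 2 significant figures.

Photons absorbed by the actinometer: 3.60e-7 / 0.193 = 1.865e-6 mol.
Incident flux: 1.865e-6 / 0.836 = 2.231e-6 einstein.
Absorbed by unknown: 0.609 × 2.231e-6 = 1.359e-6 mol.
Φ(unknown) = 8.41e-7 / 1.359e-6 = 0.62.

Φ = 0.62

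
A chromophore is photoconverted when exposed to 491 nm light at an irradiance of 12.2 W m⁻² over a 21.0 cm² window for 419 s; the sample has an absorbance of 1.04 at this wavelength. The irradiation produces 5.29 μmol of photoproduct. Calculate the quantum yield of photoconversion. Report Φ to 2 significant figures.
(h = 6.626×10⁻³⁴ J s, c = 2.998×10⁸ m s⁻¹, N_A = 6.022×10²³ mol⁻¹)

Product: 5.29 μmol = 5.29×10⁻⁶ mol.
Photon energy at 491 nm: hc/λ = (6.626×10⁻³⁴)(2.998×10⁸)/(491×10⁻⁹) = 4.046×10⁻¹⁹ J.
Energy delivered: (12.2 W m⁻²)(21.0×10⁻⁴ m²)(419 s) = 10.73 J.
Photons incident: 10.73 / 4.046×10⁻¹⁹ = 2.652×10¹⁹, i.e. 2.652×10¹⁹/6.022×10²³ = 4.404×10⁻⁵ mol.
Fraction absorbed: 1 − 10^(−1.04) = 0.9088.
Photons absorbed: 0.9088 × 4.404×10⁻⁵ = 4.002×10⁻⁵ mol.
Φ = 5.29×10⁻⁶ mol / 4.002×10⁻⁵ mol photons = 0.13.

Φ = 0.13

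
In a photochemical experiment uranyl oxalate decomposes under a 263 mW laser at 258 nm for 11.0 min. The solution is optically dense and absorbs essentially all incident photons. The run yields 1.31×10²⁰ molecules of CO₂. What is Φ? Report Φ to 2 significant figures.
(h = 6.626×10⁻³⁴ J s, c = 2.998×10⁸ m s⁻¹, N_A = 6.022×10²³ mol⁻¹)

Product: 1.31×10²⁰ / 6.022×10²³ = 2.175×10⁻⁴ mol.
Photon energy at 258 nm: hc/λ = (6.626×10⁻³⁴)(2.998×10⁸)/(258×10⁻⁹) = 7.700×10⁻¹⁹ J.
Energy delivered: (263 mW)(660 s) = 173.6 J.
Photons incident: 173.6 / 7.700×10⁻¹⁹ = 2.255×10²⁰, i.e. 2.255×10²⁰/6.022×10²³ = 3.745×10⁻⁴ mol.
Φ = 2.175×10⁻⁴ mol / 3.745×10⁻⁴ mol photons = 0.58.

Φ = 0.58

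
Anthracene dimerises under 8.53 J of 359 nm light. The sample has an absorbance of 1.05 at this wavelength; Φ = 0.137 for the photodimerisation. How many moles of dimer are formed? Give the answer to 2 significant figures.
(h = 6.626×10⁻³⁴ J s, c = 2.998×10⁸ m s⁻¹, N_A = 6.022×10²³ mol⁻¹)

Photon energy at 359 nm: hc/λ = (6.626×10⁻³⁴)(2.998×10⁸)/(359×10⁻⁹) = 5.533×10⁻¹⁹ J.
Photons incident: 8.53 / 5.533×10⁻¹⁹ = 1.542×10¹⁹, i.e. 1.542×10¹⁹/6.022×10²³ = 2.561×10⁻⁵ mol.
Fraction absorbed: 1 − 10^(−1.05) = 0.9109.
Photons absorbed: 0.9109 × 2.561×10⁻⁵ = 2.333×10⁻⁵ mol.
Product: Φ × n_abs = 0.137 × 2.333×10⁻⁵ = 3.196×10⁻⁶ mol.

3.2×10⁻⁶ mol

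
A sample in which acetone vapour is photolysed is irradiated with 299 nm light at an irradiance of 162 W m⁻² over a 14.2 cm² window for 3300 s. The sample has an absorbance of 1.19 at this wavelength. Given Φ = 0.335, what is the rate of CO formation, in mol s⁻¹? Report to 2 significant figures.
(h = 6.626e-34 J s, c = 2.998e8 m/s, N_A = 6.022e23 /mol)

Photon energy at 299 nm: hc/λ = (6.626e-34)(2.998e8)/(299e-9) = 6.644e-19 J.
Energy delivered: (162 W m⁻²)(14.2e-4 m²)(3300 s) = 759.1 J.
Photons incident: 759.1 / 6.644e-19 = 1.143e21, i.e. 1.143e21/6.022e23 = 0.001898 mol.
Fraction absorbed: 1 − 10^(−1.19) = 0.9354.
Photons absorbed: 0.9354 × 0.001898 = 0.001775 mol.
Product formed: 0.335 × 0.001775 = 5.946e-4 mol.
Rate: 5.946e-4 / 3300 s = 1.8e-7 mol s⁻¹.

1.8e-7 mol s⁻¹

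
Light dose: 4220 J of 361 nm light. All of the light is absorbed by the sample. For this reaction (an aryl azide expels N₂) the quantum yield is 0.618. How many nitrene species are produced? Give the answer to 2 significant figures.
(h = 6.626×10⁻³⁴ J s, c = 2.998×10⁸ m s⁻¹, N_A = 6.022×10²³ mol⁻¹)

4.7×10²¹ species

Photon energy at 361 nm: hc/λ = (6.626×10⁻³⁴)(2.998×10⁸)/(361×10⁻⁹) = 5.503×10⁻¹⁹ J.
Photons incident: 4220 / 5.503×10⁻¹⁹ = 7.669×10²¹, i.e. 7.669×10²¹/6.022×10²³ = 0.01273 mol.
Product: Φ × n_abs = 0.618 × 0.01273 = 0.007867 mol.
As a count: 0.007867 × 6.022×10²³ = 4.7×10²¹.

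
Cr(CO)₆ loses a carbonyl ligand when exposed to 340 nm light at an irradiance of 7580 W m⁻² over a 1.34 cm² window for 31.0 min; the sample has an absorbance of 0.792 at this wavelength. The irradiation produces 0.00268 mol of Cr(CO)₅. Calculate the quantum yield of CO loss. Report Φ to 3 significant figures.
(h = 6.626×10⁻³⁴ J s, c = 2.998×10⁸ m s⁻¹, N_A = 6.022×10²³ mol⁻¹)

Photon energy at 340 nm: hc/λ = (6.626×10⁻³⁴)(2.998×10⁸)/(340×10⁻⁹) = 5.843×10⁻¹⁹ J.
Energy delivered: (7580 W m⁻²)(1.34×10⁻⁴ m²)(1860 s) = 1889 J.
Photons incident: 1889 / 5.843×10⁻¹⁹ = 3.233×10²¹, i.e. 3.233×10²¹/6.022×10²³ = 0.005369 mol.
Fraction absorbed: 1 − 10^(−0.792) = 0.8386.
Photons absorbed: 0.8386 × 0.005369 = 0.004502 mol.
Φ = 0.00268 mol / 0.004502 mol photons = 0.595.

Φ = 0.595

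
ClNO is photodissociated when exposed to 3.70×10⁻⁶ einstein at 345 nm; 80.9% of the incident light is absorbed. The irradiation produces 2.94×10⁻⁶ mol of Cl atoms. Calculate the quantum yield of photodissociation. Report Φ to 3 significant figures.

Photons absorbed: 0.809 × 3.70×10⁻⁶ = 2.993×10⁻⁶ mol.
Φ = 2.94×10⁻⁶ mol / 2.993×10⁻⁶ mol photons = 0.982.

Φ = 0.982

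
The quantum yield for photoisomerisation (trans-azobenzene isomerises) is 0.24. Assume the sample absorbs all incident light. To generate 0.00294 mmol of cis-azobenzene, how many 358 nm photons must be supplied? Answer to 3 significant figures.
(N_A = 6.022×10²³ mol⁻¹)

Product: 0.00294 mmol = 2.94×10⁻⁶ mol.
Photons that must be absorbed: 2.94×10⁻⁶ / 0.24 = 1.225×10⁻⁵ mol.
Photon count: 1.225×10⁻⁵ × 6.022×10²³ = 7.38×10¹⁸.

7.38×10¹⁸ photons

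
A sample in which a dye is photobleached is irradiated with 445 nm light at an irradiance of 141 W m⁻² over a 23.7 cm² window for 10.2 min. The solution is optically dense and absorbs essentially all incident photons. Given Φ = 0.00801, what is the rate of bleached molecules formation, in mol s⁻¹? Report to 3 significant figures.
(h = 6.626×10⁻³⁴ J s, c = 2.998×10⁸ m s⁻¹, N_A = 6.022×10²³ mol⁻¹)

Photon energy at 445 nm: hc/λ = (6.626×10⁻³⁴)(2.998×10⁸)/(445×10⁻⁹) = 4.464×10⁻¹⁹ J.
Energy delivered: (141 W m⁻²)(23.7×10⁻⁴ m²)(612 s) = 204.5 J.
Photons incident: 204.5 / 4.464×10⁻¹⁹ = 4.581×10²⁰, i.e. 4.581×10²⁰/6.022×10²³ = 7.607×10⁻⁴ mol.
Product formed: 0.00801 × 7.607×10⁻⁴ = 6.093×10⁻⁶ mol.
Rate: 6.093×10⁻⁶ / 612 s = 9.96×10⁻⁹ mol s⁻¹.

9.96×10⁻⁹ mol s⁻¹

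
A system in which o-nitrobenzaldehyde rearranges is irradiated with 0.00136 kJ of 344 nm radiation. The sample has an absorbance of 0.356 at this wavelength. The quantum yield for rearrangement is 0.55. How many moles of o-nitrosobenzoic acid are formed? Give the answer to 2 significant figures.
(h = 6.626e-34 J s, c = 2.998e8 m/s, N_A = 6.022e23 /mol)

1.2e-6 mol

Photon energy at 344 nm: hc/λ = (6.626e-34)(2.998e8)/(344e-9) = 5.775e-19 J.
Incident energy: 0.00136 kJ = 1.36 J.
Photons incident: 1.36 / 5.775e-19 = 2.355e18, i.e. 2.355e18/6.022e23 = 3.911e-6 mol.
Fraction absorbed: 1 − 10^(−0.356) = 0.5594.
Photons absorbed: 0.5594 × 3.911e-6 = 2.188e-6 mol.
Product: Φ × n_abs = 0.55 × 2.188e-6 = 1.203e-6 mol.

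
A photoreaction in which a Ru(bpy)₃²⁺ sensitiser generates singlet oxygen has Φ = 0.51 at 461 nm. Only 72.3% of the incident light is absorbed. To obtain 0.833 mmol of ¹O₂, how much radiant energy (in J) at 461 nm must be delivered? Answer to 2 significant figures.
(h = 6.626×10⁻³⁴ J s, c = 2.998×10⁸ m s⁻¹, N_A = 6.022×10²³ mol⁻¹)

Product: 0.833 mmol = 8.33×10⁻⁴ mol.
Photons that must be absorbed: 8.33×10⁻⁴ / 0.51 = 0.001633 mol.
Incident photons needed: 0.001633 / 0.723 = 0.002259 mol.
Photon energy: hc/λ = 4.309×10⁻¹⁹ J; per mole, 2.595×10⁵ J mol⁻¹.
Energy required: 0.002259 × 2.595×10⁵ = 590 J.

590 J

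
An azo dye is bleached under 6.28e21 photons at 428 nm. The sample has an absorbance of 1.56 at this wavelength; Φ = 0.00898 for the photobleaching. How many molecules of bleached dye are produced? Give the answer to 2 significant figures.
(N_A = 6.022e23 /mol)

Moles of photons: 6.28e21 / 6.022e23 = 0.01043 mol.
Fraction absorbed: 1 − 10^(−1.56) = 0.9725.
Photons absorbed: 0.9725 × 0.01043 = 0.01014 mol.
Product: Φ × n_abs = 0.00898 × 0.01014 = 9.106e-5 mol.
As a count: 9.106e-5 × 6.022e23 = 5.5e19.

5.5e19 molecules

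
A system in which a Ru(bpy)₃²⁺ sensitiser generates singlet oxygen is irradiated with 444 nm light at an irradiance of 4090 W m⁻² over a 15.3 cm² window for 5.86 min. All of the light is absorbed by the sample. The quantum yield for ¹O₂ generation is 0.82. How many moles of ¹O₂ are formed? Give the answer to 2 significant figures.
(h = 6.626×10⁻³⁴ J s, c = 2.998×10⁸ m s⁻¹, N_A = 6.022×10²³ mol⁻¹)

0.0067 mol

Photon energy at 444 nm: hc/λ = (6.626×10⁻³⁴)(2.998×10⁸)/(444×10⁻⁹) = 4.474×10⁻¹⁹ J.
Energy delivered: (4090 W m⁻²)(15.3×10⁻⁴ m²)(351.6 s) = 2200 J.
Photons incident: 2200 / 4.474×10⁻¹⁹ = 4.917×10²¹, i.e. 4.917×10²¹/6.022×10²³ = 0.008165 mol.
Product: Φ × n_abs = 0.82 × 0.008165 = 0.006695 mol.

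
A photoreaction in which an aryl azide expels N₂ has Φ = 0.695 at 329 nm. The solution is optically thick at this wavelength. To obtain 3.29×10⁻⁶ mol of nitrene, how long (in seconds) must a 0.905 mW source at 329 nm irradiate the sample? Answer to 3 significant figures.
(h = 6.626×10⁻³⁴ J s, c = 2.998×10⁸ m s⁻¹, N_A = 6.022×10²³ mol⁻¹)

Photons that must be absorbed: 3.29×10⁻⁶ / 0.695 = 4.734×10⁻⁶ mol.
Photon energy: hc/λ = 6.038×10⁻¹⁹ J; per mole, 3.636×10⁵ J mol⁻¹.
Energy required: 4.734×10⁻⁶ × 3.636×10⁵ = 1.721 J.
Time: 1.721 J / 0.000905 W = 1900 s.

t ≈ 1900 s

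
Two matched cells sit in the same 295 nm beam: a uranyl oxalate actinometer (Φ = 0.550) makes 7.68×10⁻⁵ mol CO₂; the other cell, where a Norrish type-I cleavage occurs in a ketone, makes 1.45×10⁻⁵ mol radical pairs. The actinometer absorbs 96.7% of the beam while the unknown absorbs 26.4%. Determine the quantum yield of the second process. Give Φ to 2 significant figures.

Photons absorbed by the actinometer: 7.68×10⁻⁵ / 0.550 = 1.396×10⁻⁴ mol.
Incident flux: 1.396×10⁻⁴ / 0.967 = 1.444×10⁻⁴ einstein.
Absorbed by unknown: 0.264 × 1.444×10⁻⁴ = 3.812×10⁻⁵ mol.
Φ(unknown) = 1.45×10⁻⁵ / 3.812×10⁻⁵ = 0.38.

Φ = 0.38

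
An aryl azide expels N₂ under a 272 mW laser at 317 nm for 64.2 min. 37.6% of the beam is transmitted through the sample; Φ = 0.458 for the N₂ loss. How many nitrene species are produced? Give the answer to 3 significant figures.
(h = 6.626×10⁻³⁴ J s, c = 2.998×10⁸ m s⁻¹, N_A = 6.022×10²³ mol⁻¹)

Photon energy at 317 nm: hc/λ = (6.626×10⁻³⁴)(2.998×10⁸)/(317×10⁻⁹) = 6.266×10⁻¹⁹ J.
Energy delivered: (272 mW)(3852 s) = 1048 J.
Photons incident: 1048 / 6.266×10⁻¹⁹ = 1.673×10²¹, i.e. 1.673×10²¹/6.022×10²³ = 0.002778 mol.
Fraction absorbed: 1 − 37.6/100 = 0.6240.
Photons absorbed: 0.6240 × 0.002778 = 0.001733 mol.
Product: Φ × n_abs = 0.458 × 0.001733 = 7.937×10⁻⁴ mol.
As a count: 7.937×10⁻⁴ × 6.022×10²³ = 4.78×10²⁰.

4.78×10²⁰ species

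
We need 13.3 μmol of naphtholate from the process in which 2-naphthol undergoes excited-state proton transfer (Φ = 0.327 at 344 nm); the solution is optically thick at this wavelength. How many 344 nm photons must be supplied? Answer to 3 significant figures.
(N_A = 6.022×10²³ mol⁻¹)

Product: 13.3 μmol = 1.33×10⁻⁵ mol.
Photons that must be absorbed: 1.33×10⁻⁵ / 0.327 = 4.067×10⁻⁵ mol.
Photon count: 4.067×10⁻⁵ × 6.022×10²³ = 2.45×10¹⁹.

2.45×10¹⁹ photons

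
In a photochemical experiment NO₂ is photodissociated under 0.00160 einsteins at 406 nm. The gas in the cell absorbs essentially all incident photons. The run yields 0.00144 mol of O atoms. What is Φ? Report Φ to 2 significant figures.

Φ = 0.90

Φ = 0.00144 mol / 0.00160 mol photons = 0.90.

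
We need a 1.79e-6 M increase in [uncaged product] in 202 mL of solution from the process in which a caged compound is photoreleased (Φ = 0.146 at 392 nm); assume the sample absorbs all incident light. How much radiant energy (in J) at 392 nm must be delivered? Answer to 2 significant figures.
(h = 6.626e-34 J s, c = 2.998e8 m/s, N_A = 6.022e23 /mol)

0.76 J

Product: (1.79e-6 M)(0.202 L) = 3.616e-7 mol.
Photons that must be absorbed: 3.616e-7 / 0.146 = 2.477e-6 mol.
Photon energy: hc/λ = 5.068e-19 J; per mole, 3.052e5 J mol⁻¹.
Energy required: 2.477e-6 × 3.052e5 = 0.76 J.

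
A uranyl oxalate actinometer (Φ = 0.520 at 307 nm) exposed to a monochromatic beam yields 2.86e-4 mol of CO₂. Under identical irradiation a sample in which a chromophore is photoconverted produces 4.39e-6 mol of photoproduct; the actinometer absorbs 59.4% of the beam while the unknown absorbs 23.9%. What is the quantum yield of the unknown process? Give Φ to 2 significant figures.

Photons absorbed by the actinometer: 2.86e-4 / 0.520 = 5.500e-4 mol.
Incident flux: 5.500e-4 / 0.594 = 9.259e-4 einstein.
Absorbed by unknown: 0.239 × 9.259e-4 = 2.213e-4 mol.
Φ(unknown) = 4.39e-6 / 2.213e-4 = 0.020.

Φ = 0.020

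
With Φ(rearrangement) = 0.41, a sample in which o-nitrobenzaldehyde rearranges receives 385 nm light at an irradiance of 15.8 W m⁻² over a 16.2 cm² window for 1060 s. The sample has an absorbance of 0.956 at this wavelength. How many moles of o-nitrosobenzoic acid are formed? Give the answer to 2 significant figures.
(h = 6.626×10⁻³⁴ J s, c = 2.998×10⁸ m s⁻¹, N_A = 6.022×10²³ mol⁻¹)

3.2×10⁻⁵ mol

Photon energy at 385 nm: hc/λ = (6.626×10⁻³⁴)(2.998×10⁸)/(385×10⁻⁹) = 5.160×10⁻¹⁹ J.
Energy delivered: (15.8 W m⁻²)(16.2×10⁻⁴ m²)(1060 s) = 27.13 J.
Photons incident: 27.13 / 5.160×10⁻¹⁹ = 5.258×10¹⁹, i.e. 5.258×10¹⁹/6.022×10²³ = 8.731×10⁻⁵ mol.
Fraction absorbed: 1 − 10^(−0.956) = 0.8893.
Photons absorbed: 0.8893 × 8.731×10⁻⁵ = 7.764×10⁻⁵ mol.
Product: Φ × n_abs = 0.41 × 7.764×10⁻⁵ = 3.183×10⁻⁵ mol.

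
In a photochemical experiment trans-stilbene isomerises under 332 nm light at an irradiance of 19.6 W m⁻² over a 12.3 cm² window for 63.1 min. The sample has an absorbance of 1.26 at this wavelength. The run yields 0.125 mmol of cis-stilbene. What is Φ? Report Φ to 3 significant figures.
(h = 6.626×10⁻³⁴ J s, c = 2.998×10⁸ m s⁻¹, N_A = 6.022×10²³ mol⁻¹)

Product: 0.125 mmol = 1.25×10⁻⁴ mol.
Photon energy at 332 nm: hc/λ = (6.626×10⁻³⁴)(2.998×10⁸)/(332×10⁻⁹) = 5.983×10⁻¹⁹ J.
Energy delivered: (19.6 W m⁻²)(12.3×10⁻⁴ m²)(3786 s) = 91.27 J.
Photons incident: 91.27 / 5.983×10⁻¹⁹ = 1.525×10²⁰, i.e. 1.525×10²⁰/6.022×10²³ = 2.532×10⁻⁴ mol.
Fraction absorbed: 1 − 10^(−1.26) = 0.9450.
Photons absorbed: 0.9450 × 2.532×10⁻⁴ = 2.393×10⁻⁴ mol.
Φ = 1.25×10⁻⁴ mol / 2.393×10⁻⁴ mol photons = 0.522.

Φ = 0.522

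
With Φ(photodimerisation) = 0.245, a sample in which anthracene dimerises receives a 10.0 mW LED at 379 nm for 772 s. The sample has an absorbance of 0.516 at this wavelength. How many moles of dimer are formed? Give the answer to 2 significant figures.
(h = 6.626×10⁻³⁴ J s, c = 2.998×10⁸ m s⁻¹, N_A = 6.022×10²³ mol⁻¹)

4.2×10⁻⁶ mol

Photon energy at 379 nm: hc/λ = (6.626×10⁻³⁴)(2.998×10⁸)/(379×10⁻⁹) = 5.241×10⁻¹⁹ J.
Energy delivered: (10.0 mW)(772 s) = 7.720 J.
Photons incident: 7.720 / 5.241×10⁻¹⁹ = 1.473×10¹⁹, i.e. 1.473×10¹⁹/6.022×10²³ = 2.446×10⁻⁵ mol.
Fraction absorbed: 1 − 10^(−0.516) = 0.6952.
Photons absorbed: 0.6952 × 2.446×10⁻⁵ = 1.700×10⁻⁵ mol.
Product: Φ × n_abs = 0.245 × 1.700×10⁻⁵ = 4.165×10⁻⁶ mol.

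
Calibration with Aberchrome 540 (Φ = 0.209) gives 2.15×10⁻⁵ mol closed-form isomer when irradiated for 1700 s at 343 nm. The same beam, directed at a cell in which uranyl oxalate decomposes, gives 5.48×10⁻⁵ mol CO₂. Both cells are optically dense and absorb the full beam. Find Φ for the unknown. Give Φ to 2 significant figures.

Φ = 0.53

Photons absorbed by the actinometer: 2.15×10⁻⁵ / 0.209 = 1.029×10⁻⁴ mol.
Φ(unknown) = 5.48×10⁻⁵ / 1.029×10⁻⁴ = 0.53.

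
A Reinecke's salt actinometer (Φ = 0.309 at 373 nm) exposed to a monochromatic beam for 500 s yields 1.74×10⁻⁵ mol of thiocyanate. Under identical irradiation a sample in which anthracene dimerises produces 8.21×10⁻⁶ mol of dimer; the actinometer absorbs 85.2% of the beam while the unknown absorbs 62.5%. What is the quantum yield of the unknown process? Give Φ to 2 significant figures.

Φ = 0.20

Photons absorbed by the actinometer: 1.74×10⁻⁵ / 0.309 = 5.631×10⁻⁵ mol.
Incident flux: 5.631×10⁻⁵ / 0.852 = 6.609×10⁻⁵ einstein.
Absorbed by unknown: 0.625 × 6.609×10⁻⁵ = 4.131×10⁻⁵ mol.
Φ(unknown) = 8.21×10⁻⁶ / 4.131×10⁻⁵ = 0.20.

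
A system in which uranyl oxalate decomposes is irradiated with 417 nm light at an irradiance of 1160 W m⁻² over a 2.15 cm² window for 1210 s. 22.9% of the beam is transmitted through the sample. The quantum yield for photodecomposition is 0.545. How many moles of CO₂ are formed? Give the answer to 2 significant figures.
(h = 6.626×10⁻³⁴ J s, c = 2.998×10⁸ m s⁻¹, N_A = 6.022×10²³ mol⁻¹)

Photon energy at 417 nm: hc/λ = (6.626×10⁻³⁴)(2.998×10⁸)/(417×10⁻⁹) = 4.764×10⁻¹⁹ J.
Energy delivered: (1160 W m⁻²)(2.15×10⁻⁴ m²)(1210 s) = 301.8 J.
Photons incident: 301.8 / 4.764×10⁻¹⁹ = 6.335×10²⁰, i.e. 6.335×10²⁰/6.022×10²³ = 0.001052 mol.
Fraction absorbed: 1 − 22.9/100 = 0.7710.
Photons absorbed: 0.7710 × 0.001052 = 8.111×10⁻⁴ mol.
Product: Φ × n_abs = 0.545 × 8.111×10⁻⁴ = 4.420×10⁻⁴ mol.

4.4×10⁻⁴ mol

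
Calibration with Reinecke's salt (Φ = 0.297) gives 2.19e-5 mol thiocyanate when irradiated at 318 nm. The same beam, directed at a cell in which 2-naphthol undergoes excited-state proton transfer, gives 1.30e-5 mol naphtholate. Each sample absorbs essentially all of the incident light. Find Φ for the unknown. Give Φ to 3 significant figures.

Photons absorbed by the actinometer: 2.19e-5 / 0.297 = 7.374e-5 mol.
Φ(unknown) = 1.30e-5 / 7.374e-5 = 0.176.

Φ = 0.176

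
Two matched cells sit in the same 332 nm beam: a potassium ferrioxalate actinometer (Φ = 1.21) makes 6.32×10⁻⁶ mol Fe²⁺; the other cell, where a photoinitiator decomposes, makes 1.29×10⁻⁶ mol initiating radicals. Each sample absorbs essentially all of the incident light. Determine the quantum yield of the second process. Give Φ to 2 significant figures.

Φ = 0.25

Photons absorbed by the actinometer: 6.32×10⁻⁶ / 1.21 = 5.223×10⁻⁶ mol.
Φ(unknown) = 1.29×10⁻⁶ / 5.223×10⁻⁶ = 0.25.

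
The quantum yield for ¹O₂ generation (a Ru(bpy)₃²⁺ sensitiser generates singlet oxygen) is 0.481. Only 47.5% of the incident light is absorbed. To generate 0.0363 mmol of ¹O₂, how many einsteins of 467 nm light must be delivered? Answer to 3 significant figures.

Product: 0.0363 mmol = 3.63e-5 mol.
Photons that must be absorbed: 3.63e-5 / 0.481 = 7.547e-5 mol.
Incident photons needed: 7.547e-5 / 0.475 = 1.589e-4 mol.

1.59e-4 einstein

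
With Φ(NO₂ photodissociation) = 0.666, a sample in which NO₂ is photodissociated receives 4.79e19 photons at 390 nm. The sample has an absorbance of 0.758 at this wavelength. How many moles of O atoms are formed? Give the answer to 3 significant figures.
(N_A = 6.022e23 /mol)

Moles of photons: 4.79e19 / 6.022e23 = 7.954e-5 mol.
Fraction absorbed: 1 − 10^(−0.758) = 0.8254.
Photons absorbed: 0.8254 × 7.954e-5 = 6.565e-5 mol.
Product: Φ × n_abs = 0.666 × 6.565e-5 = 4.372e-5 mol.

4.37e-5 mol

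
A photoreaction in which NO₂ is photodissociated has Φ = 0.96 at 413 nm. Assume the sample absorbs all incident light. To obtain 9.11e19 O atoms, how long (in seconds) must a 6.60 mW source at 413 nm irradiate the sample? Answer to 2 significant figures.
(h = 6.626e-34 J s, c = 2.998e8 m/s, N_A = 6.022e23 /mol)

t ≈ 6900 s

Product: 9.11e19 / 6.022e23 = 1.513e-4 mol.
Photons that must be absorbed: 1.513e-4 / 0.96 = 1.576e-4 mol.
Photon energy: hc/λ = 4.810e-19 J; per mole, 2.897e5 J mol⁻¹.
Energy required: 1.576e-4 × 2.897e5 = 45.66 J.
Time: 45.66 J / 0.0066 W = 6900 s.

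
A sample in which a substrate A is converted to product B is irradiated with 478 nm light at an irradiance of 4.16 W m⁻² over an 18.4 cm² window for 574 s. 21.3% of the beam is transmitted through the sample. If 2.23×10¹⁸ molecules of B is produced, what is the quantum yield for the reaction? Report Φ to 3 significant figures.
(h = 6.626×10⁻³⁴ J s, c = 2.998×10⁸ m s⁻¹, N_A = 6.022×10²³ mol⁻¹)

Φ = 0.268

Product: 2.23×10¹⁸ / 6.022×10²³ = 3.703×10⁻⁶ mol.
Photon energy at 478 nm: hc/λ = (6.626×10⁻³⁴)(2.998×10⁸)/(478×10⁻⁹) = 4.156×10⁻¹⁹ J.
Energy delivered: (4.16 W m⁻²)(18.4×10⁻⁴ m²)(574 s) = 4.394 J.
Photons incident: 4.394 / 4.156×10⁻¹⁹ = 1.057×10¹⁹, i.e. 1.057×10¹⁹/6.022×10²³ = 1.755×10⁻⁵ mol.
Fraction absorbed: 1 − 21.3/100 = 0.7870.
Photons absorbed: 0.7870 × 1.755×10⁻⁵ = 1.381×10⁻⁵ mol.
Φ = 3.703×10⁻⁶ mol / 1.381×10⁻⁵ mol photons = 0.268.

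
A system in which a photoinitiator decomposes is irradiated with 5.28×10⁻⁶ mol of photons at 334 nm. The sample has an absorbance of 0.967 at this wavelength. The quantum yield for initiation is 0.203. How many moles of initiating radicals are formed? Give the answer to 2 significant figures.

9.6×10⁻⁷ mol

Fraction absorbed: 1 − 10^(−0.967) = 0.8921.
Photons absorbed: 0.8921 × 5.28×10⁻⁶ = 4.710×10⁻⁶ mol.
Product: Φ × n_abs = 0.203 × 4.710×10⁻⁶ = 9.561×10⁻⁷ mol.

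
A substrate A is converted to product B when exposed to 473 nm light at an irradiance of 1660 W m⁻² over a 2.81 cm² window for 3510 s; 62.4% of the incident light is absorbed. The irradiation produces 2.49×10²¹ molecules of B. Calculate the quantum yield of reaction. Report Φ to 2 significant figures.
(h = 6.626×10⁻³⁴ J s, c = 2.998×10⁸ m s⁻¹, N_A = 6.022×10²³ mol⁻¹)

Φ = 1.0

Product: 2.49×10²¹ / 6.022×10²³ = 0.004135 mol.
Photon energy at 473 nm: hc/λ = (6.626×10⁻³⁴)(2.998×10⁸)/(473×10⁻⁹) = 4.200×10⁻¹⁹ J.
Energy delivered: (1660 W m⁻²)(2.81×10⁻⁴ m²)(3510 s) = 1637 J.
Photons incident: 1637 / 4.200×10⁻¹⁹ = 3.898×10²¹, i.e. 3.898×10²¹/6.022×10²³ = 0.006473 mol.
Photons absorbed: 0.624 × 0.006473 = 0.004039 mol.
Φ = 0.004135 mol / 0.004039 mol photons = 1.0.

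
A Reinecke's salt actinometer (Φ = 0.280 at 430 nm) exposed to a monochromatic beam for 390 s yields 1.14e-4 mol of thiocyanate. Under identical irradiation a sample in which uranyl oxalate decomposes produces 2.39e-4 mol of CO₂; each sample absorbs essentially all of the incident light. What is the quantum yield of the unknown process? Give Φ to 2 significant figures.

Photons absorbed by the actinometer: 1.14e-4 / 0.280 = 4.071e-4 mol.
Φ(unknown) = 2.39e-4 / 4.071e-4 = 0.59.

Φ = 0.59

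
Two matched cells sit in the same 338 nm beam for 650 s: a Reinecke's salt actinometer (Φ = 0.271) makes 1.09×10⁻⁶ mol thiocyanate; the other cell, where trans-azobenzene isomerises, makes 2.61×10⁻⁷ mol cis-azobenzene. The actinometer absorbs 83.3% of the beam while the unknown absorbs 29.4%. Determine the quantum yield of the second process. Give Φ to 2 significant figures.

Φ = 0.18

Photons absorbed by the actinometer: 1.09×10⁻⁶ / 0.271 = 4.022×10⁻⁶ mol.
Incident flux: 4.022×10⁻⁶ / 0.833 = 4.828×10⁻⁶ einstein.
Absorbed by unknown: 0.294 × 4.828×10⁻⁶ = 1.419×10⁻⁶ mol.
Φ(unknown) = 2.61×10⁻⁷ / 1.419×10⁻⁶ = 0.18.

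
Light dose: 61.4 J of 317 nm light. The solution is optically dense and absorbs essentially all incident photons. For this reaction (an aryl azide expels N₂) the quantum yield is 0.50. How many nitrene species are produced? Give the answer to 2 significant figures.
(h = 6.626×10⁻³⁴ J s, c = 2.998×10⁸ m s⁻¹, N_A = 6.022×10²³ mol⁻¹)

Photon energy at 317 nm: hc/λ = (6.626×10⁻³⁴)(2.998×10⁸)/(317×10⁻⁹) = 6.266×10⁻¹⁹ J.
Photons incident: 61.4 / 6.266×10⁻¹⁹ = 9.799×10¹⁹, i.e. 9.799×10¹⁹/6.022×10²³ = 1.627×10⁻⁴ mol.
Product: Φ × n_abs = 0.50 × 1.627×10⁻⁴ = 8.135×10⁻⁵ mol.
As a count: 8.135×10⁻⁵ × 6.022×10²³ = 4.9×10¹⁹.

4.9×10¹⁹ species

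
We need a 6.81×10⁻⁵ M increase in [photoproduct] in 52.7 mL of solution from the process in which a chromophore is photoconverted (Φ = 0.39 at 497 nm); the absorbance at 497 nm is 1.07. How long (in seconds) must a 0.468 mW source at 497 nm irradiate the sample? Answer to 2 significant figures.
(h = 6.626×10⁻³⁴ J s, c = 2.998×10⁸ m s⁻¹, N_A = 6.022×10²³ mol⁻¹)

t ≈ 5200 s

Product: (6.81×10⁻⁵ M)(0.0527 L) = 3.589×10⁻⁶ mol.
Photons that must be absorbed: 3.589×10⁻⁶ / 0.39 = 9.203×10⁻⁶ mol.
Fraction absorbed: 1 − 10^(−1.07) = 0.9149.
Incident photons needed: 9.203×10⁻⁶ / 0.9149 = 1.006×10⁻⁵ mol.
Photon energy: hc/λ = 3.997×10⁻¹⁹ J; per mole, 2.407×10⁵ J mol⁻¹.
Energy required: 1.006×10⁻⁵ × 2.407×10⁵ = 2.421 J.
Time: 2.421 J / 0.000468 W = 5200 s.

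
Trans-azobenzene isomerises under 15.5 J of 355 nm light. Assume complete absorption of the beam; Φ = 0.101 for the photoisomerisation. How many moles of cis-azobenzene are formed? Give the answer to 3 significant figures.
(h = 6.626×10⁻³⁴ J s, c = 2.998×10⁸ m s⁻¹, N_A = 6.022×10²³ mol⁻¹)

Photon energy at 355 nm: hc/λ = (6.626×10⁻³⁴)(2.998×10⁸)/(355×10⁻⁹) = 5.596×10⁻¹⁹ J.
Photons incident: 15.5 / 5.596×10⁻¹⁹ = 2.770×10¹⁹, i.e. 2.770×10¹⁹/6.022×10²³ = 4.600×10⁻⁵ mol.
Product: Φ × n_abs = 0.101 × 4.600×10⁻⁵ = 4.646×10⁻⁶ mol.

4.65×10⁻⁶ mol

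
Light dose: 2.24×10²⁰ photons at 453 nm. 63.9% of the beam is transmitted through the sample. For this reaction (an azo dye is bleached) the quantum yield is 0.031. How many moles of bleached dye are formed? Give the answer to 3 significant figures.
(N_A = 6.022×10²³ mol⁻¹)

4.16×10⁻⁶ mol

Moles of photons: 2.24×10²⁰ / 6.022×10²³ = 3.720×10⁻⁴ mol.
Fraction absorbed: 1 − 63.9/100 = 0.3610.
Photons absorbed: 0.3610 × 3.720×10⁻⁴ = 1.343×10⁻⁴ mol.
Product: Φ × n_abs = 0.031 × 1.343×10⁻⁴ = 4.163×10⁻⁶ mol.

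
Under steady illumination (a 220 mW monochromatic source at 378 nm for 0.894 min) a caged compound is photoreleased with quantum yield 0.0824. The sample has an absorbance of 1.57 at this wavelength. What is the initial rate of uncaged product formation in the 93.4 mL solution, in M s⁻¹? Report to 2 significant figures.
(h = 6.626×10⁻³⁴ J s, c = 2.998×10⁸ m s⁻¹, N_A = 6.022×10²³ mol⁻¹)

6.0×10⁻⁷ M s⁻¹

Photon energy at 378 nm: hc/λ = (6.626×10⁻³⁴)(2.998×10⁸)/(378×10⁻⁹) = 5.255×10⁻¹⁹ J.
Energy delivered: (220 mW)(53.64 s) = 11.80 J.
Photons incident: 11.80 / 5.255×10⁻¹⁹ = 2.245×10¹⁹, i.e. 2.245×10¹⁹/6.022×10²³ = 3.728×10⁻⁵ mol.
Fraction absorbed: 1 − 10^(−1.57) = 0.9731.
Photons absorbed: 0.9731 × 3.728×10⁻⁵ = 3.628×10⁻⁵ mol.
Product formed: 0.0824 × 3.628×10⁻⁵ = 2.989×10⁻⁶ mol.
Rate: 2.989×10⁻⁶ mol / (53.64 s × 0.0934 L) = 6.0×10⁻⁷ M s⁻¹.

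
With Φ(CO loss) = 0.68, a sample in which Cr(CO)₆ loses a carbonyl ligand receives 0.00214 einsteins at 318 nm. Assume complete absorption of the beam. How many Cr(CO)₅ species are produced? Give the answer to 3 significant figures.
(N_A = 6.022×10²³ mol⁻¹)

8.76×10²⁰ species

Product: Φ × n_abs = 0.68 × 0.00214 = 0.001455 mol.
As a count: 0.001455 × 6.022×10²³ = 8.76×10²⁰.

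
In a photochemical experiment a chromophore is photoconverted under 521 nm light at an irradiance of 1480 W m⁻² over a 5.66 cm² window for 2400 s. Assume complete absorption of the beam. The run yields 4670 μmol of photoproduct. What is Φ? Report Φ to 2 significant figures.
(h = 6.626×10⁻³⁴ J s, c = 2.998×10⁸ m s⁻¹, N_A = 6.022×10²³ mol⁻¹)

Product: 4670 μmol = 0.00467 mol.
Photon energy at 521 nm: hc/λ = (6.626×10⁻³⁴)(2.998×10⁸)/(521×10⁻⁹) = 3.813×10⁻¹⁹ J.
Energy delivered: (1480 W m⁻²)(5.66×10⁻⁴ m²)(2400 s) = 2010 J.
Photons incident: 2010 / 3.813×10⁻¹⁹ = 5.271×10²¹, i.e. 5.271×10²¹/6.022×10²³ = 0.008753 mol.
Φ = 0.00467 mol / 0.008753 mol photons = 0.53.

Φ = 0.53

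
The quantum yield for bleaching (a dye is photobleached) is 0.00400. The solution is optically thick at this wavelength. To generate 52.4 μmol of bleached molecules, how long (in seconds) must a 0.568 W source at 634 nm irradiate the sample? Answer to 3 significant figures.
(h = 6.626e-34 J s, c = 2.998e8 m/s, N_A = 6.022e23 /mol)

Product: 52.4 μmol = 5.24e-5 mol.
Photons that must be absorbed: 5.24e-5 / 0.00400 = 0.01310 mol.
Photon energy: hc/λ = 3.133e-19 J; per mole, 1.887e5 J mol⁻¹.
Energy required: 0.01310 × 1.887e5 = 2472 J.
Time: 2472 J / 0.568 W = 4350 s.

t ≈ 4350 s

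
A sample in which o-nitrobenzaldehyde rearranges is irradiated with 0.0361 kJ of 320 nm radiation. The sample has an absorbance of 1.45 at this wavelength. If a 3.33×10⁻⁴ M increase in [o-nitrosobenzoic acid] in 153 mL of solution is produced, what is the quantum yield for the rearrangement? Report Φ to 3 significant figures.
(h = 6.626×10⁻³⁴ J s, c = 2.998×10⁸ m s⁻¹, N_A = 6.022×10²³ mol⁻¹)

Product: (3.33×10⁻⁴ M)(0.153 L) = 5.095×10⁻⁵ mol.
Photon energy at 320 nm: hc/λ = (6.626×10⁻³⁴)(2.998×10⁸)/(320×10⁻⁹) = 6.208×10⁻¹⁹ J.
Incident energy: 0.0361 kJ = 36.1 J.
Photons incident: 36.1 / 6.208×10⁻¹⁹ = 5.815×10¹⁹, i.e. 5.815×10¹⁹/6.022×10²³ = 9.656×10⁻⁵ mol.
Fraction absorbed: 1 − 10^(−1.45) = 0.9645.
Photons absorbed: 0.9645 × 9.656×10⁻⁵ = 9.313×10⁻⁵ mol.
Φ = 5.095×10⁻⁵ mol / 9.313×10⁻⁵ mol photons = 0.547.

Φ = 0.547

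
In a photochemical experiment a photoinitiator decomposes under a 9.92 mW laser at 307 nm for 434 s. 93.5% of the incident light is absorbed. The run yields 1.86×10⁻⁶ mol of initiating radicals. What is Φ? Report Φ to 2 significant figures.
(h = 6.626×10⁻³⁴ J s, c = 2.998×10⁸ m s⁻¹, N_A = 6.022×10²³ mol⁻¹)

Φ = 0.18

Photon energy at 307 nm: hc/λ = (6.626×10⁻³⁴)(2.998×10⁸)/(307×10⁻⁹) = 6.471×10⁻¹⁹ J.
Energy delivered: (9.92 mW)(434 s) = 4.305 J.
Photons incident: 4.305 / 6.471×10⁻¹⁹ = 6.653×10¹⁸, i.e. 6.653×10¹⁸/6.022×10²³ = 1.105×10⁻⁵ mol.
Photons absorbed: 0.935 × 1.105×10⁻⁵ = 1.033×10⁻⁵ mol.
Φ = 1.86×10⁻⁶ mol / 1.033×10⁻⁵ mol photons = 0.18.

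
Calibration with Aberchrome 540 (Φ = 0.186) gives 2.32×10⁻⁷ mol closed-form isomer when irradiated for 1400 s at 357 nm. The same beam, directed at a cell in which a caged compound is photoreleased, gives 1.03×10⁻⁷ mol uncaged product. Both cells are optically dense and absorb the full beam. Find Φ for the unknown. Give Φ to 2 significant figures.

Φ = 0.083

Photons absorbed by the actinometer: 2.32×10⁻⁷ / 0.186 = 1.247×10⁻⁶ mol.
Φ(unknown) = 1.03×10⁻⁷ / 1.247×10⁻⁶ = 0.083.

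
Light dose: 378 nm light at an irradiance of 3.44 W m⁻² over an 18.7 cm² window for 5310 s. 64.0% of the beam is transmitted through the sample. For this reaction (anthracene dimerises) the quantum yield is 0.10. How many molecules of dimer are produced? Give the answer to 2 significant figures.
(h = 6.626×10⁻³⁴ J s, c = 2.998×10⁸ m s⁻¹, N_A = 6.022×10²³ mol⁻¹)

2.3×10¹⁸ molecules

Photon energy at 378 nm: hc/λ = (6.626×10⁻³⁴)(2.998×10⁸)/(378×10⁻⁹) = 5.255×10⁻¹⁹ J.
Energy delivered: (3.44 W m⁻²)(18.7×10⁻⁴ m²)(5310 s) = 34.16 J.
Photons incident: 34.16 / 5.255×10⁻¹⁹ = 6.500×10¹⁹, i.e. 6.500×10¹⁹/6.022×10²³ = 1.079×10⁻⁴ mol.
Fraction absorbed: 1 − 64.0/100 = 0.3600.
Photons absorbed: 0.3600 × 1.079×10⁻⁴ = 3.884×10⁻⁵ mol.
Product: Φ × n_abs = 0.10 × 3.884×10⁻⁵ = 3.884×10⁻⁶ mol.
As a count: 3.884×10⁻⁶ × 6.022×10²³ = 2.3×10¹⁸.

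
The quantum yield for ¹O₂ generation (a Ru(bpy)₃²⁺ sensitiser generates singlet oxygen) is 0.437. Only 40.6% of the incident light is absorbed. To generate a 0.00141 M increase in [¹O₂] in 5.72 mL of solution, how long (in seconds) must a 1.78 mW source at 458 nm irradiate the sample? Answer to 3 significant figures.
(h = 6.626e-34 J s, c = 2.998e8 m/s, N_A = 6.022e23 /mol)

Product: (0.00141 M)(0.00572 L) = 8.065e-6 mol.
Photons that must be absorbed: 8.065e-6 / 0.437 = 1.846e-5 mol.
Incident photons needed: 1.846e-5 / 0.406 = 4.547e-5 mol.
Photon energy: hc/λ = 4.337e-19 J; per mole, 2.612e5 J mol⁻¹.
Energy required: 4.547e-5 × 2.612e5 = 11.88 J.
Time: 11.88 J / 0.00178 W = 6670 s.

t ≈ 6670 s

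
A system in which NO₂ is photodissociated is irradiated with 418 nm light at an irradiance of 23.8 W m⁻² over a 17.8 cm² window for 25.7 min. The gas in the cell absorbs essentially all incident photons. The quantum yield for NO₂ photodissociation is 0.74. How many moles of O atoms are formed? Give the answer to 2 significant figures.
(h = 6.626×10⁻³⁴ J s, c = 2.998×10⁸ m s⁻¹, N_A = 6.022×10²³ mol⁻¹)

1.7×10⁻⁴ mol

Photon energy at 418 nm: hc/λ = (6.626×10⁻³⁴)(2.998×10⁸)/(418×10⁻⁹) = 4.752×10⁻¹⁹ J.
Energy delivered: (23.8 W m⁻²)(17.8×10⁻⁴ m²)(1542 s) = 65.33 J.
Photons incident: 65.33 / 4.752×10⁻¹⁹ = 1.375×10²⁰, i.e. 1.375×10²⁰/6.022×10²³ = 2.283×10⁻⁴ mol.
Product: Φ × n_abs = 0.74 × 2.283×10⁻⁴ = 1.689×10⁻⁴ mol.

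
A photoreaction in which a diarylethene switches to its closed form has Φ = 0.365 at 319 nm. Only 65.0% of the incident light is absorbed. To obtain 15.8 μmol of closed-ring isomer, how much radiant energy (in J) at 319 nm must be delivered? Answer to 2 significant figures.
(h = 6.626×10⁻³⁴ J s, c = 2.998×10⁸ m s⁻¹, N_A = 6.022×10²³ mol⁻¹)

25 J

Product: 15.8 μmol = 1.58×10⁻⁵ mol.
Photons that must be absorbed: 1.58×10⁻⁵ / 0.365 = 4.329×10⁻⁵ mol.
Incident photons needed: 4.329×10⁻⁵ / 0.650 = 6.660×10⁻⁵ mol.
Photon energy: hc/λ = 6.227×10⁻¹⁹ J; per mole, 3.750×10⁵ J mol⁻¹.
Energy required: 6.660×10⁻⁵ × 3.750×10⁵ = 25 J.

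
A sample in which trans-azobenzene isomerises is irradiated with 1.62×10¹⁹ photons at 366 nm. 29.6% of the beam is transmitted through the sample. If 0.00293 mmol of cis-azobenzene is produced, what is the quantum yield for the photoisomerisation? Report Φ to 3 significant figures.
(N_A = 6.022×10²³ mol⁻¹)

Φ = 0.155

Product: 0.00293 mmol = 2.93×10⁻⁶ mol.
Moles of photons: 1.62×10¹⁹ / 6.022×10²³ = 2.690×10⁻⁵ mol.
Fraction absorbed: 1 − 29.6/100 = 0.7040.
Photons absorbed: 0.7040 × 2.690×10⁻⁵ = 1.894×10⁻⁵ mol.
Φ = 2.93×10⁻⁶ mol / 1.894×10⁻⁵ mol photons = 0.155.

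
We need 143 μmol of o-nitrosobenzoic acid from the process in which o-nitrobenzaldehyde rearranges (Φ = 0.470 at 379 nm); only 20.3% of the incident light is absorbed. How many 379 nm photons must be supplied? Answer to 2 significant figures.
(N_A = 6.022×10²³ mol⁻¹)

9.0×10²⁰ photons

Product: 143 μmol = 1.43×10⁻⁴ mol.
Photons that must be absorbed: 1.43×10⁻⁴ / 0.470 = 3.043×10⁻⁴ mol.
Incident photons needed: 3.043×10⁻⁴ / 0.203 = 0.001499 mol.
Photon count: 0.001499 × 6.022×10²³ = 9.0×10²⁰.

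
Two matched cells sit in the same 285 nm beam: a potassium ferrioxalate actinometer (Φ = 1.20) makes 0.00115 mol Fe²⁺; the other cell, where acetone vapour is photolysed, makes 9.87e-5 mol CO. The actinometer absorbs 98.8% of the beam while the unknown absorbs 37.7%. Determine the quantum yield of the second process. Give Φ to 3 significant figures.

Φ = 0.270

Photons absorbed by the actinometer: 0.00115 / 1.20 = 9.583e-4 mol.
Incident flux: 9.583e-4 / 0.988 = 9.699e-4 einstein.
Absorbed by unknown: 0.377 × 9.699e-4 = 3.657e-4 mol.
Φ(unknown) = 9.87e-5 / 3.657e-4 = 0.270.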